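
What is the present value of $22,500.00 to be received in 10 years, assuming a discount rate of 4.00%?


Present value formula: PV = FV / (1 + r)^t
PV = $22,500.00 / (1 + 0.04)^10
PV = $22,500.00 / 1.4802443
PV = $15,200.19

PV = FV / (1 + r)^t = $15,200.19


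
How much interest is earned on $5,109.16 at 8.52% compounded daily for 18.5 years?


Compound interest earned = final amount − principal.
A = P(1 + r/n)^(nt) = $5,109.16 × (1 + 0.0852/365)^(365 × 18.5) = $24,706.12
Interest = A − P = $24,706.12 − $5,109.16 = $19,596.96

Interest = A - P = $19,596.96


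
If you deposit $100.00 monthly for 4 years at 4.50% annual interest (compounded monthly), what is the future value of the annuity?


Future value of an ordinary annuity: FV = PMT × ((1 + r)^n − 1) / r
Monthly rate r = 0.045/12 = 0.00375, n = 48
FV = $100.00 × ((1 + 0.045/12)^48 − 1) / (0.045/12)
FV = $100.00 × 52.483834
FV = $5,248.38

FV = PMT × ((1+r)^n - 1)/r = $5,248.38


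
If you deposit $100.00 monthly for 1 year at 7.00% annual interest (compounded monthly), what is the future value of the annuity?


Future value of an ordinary annuity: FV = PMT × ((1 + r)^n − 1) / r
Monthly rate r = 0.07/12 ≈ 0.00583333, n = 12
FV = $100.00 × ((1 + 0.07/12)^12 − 1) / (0.07/12)
FV = $100.00 × 12.392585
FV = $1,239.26

FV = PMT × ((1+r)^n - 1)/r = $1,239.26


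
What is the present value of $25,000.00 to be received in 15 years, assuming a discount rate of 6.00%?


Present value formula: PV = FV / (1 + r)^t
PV = $25,000.00 / (1 + 0.06)^15
PV = $25,000.00 / 2.396558
PV = $10,431.63

PV = FV / (1 + r)^t = $10,431.63


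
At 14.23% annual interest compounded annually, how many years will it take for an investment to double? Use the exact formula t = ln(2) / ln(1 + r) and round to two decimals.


Doubling condition: (1 + r)^t = 2
Take ln of both sides: t × ln(1 + r) = ln(2)
t = ln(2) / ln(1 + r)
t = 0.693147 / 0.133044
t = 5.21

t = ln(2) / ln(1 + r) = 5.21 years


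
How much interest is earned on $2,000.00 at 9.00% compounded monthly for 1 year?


Compound interest earned = final amount − principal.
A = P(1 + r/n)^(nt) = $2,000.00 × (1 + 0.09/12)^(12 × 1) = $2,187.61
Interest = A − P = $2,187.61 − $2,000.00 = $187.61

Interest = A - P = $187.61


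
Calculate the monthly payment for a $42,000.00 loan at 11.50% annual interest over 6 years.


Loan payment formula: PMT = PV × r / (1 − (1 + r)^(−n))
Monthly rate r = 0.115/12 ≈ 0.00958333, n = 72 months
Denominator: 1 − (1 + 0.115/12)^(−72) = 0.496773
PMT = $42,000.00 × (0.115/12) / 0.496773
PMT = $810.23 per month

PMT = PV × r / (1-(1+r)^(-n)) = $810.23/month


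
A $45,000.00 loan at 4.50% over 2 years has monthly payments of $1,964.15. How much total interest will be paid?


Total paid over the life of the loan = PMT × n.
Total paid = $1,964.15 × 24 = $47,139.60
Total interest = total paid − principal = $47,139.60 − $45,000.00 = $2,139.60

Total interest = (PMT × n) - PV = $2,139.60


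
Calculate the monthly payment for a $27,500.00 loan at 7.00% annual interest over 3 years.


Loan payment formula: PMT = PV × r / (1 − (1 + r)^(−n))
Monthly rate r = 0.07/12 ≈ 0.00583333, n = 36 months
Denominator: 1 − (1 + 0.07/12)^(−36) = 0.188921
PMT = $27,500.00 × (0.07/12) / 0.188921
PMT = $849.12 per month

PMT = PV × r / (1-(1+r)^(-n)) = $849.12/month


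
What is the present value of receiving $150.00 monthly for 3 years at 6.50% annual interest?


Present value of an ordinary annuity: PV = PMT × (1 − (1 + r)^(−n)) / r
Monthly rate r = 0.065/12 ≈ 0.00541667, n = 36
PV = $150.00 × (1 − (1 + 0.065/12)^(−36)) / (0.065/12)
PV = $150.00 × 32.627489
PV = $4,894.12

PV = PMT × (1-(1+r)^(-n))/r = $4,894.12


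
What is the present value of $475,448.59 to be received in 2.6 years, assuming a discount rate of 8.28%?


Present value formula: PV = FV / (1 + r)^t
PV = $475,448.59 / (1 + 0.0828)^2.6
PV = $475,448.59 / 1.2297744
PV = $386,614.48

PV = FV / (1 + r)^t = $386,614.48


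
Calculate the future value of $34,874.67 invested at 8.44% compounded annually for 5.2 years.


Compound interest formula: A = P(1 + r/n)^(nt)
A = $34,874.67 × (1 + 0.0844/1)^(1 × 5.2)
Growth factor: (1 + 0.0844/1)^5.2 = 1.5240017
A = $34,874.67 × 1.5240017
A = $53,149.06

A = P(1 + r/n)^(nt) = $53,149.06


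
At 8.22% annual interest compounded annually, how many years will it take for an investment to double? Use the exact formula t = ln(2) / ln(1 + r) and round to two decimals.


Doubling condition: (1 + r)^t = 2
Take ln of both sides: t × ln(1 + r) = ln(2)
t = ln(2) / ln(1 + r)
t = 0.693147 / 0.078996
t = 8.77

t = ln(2) / ln(1 + r) = 8.77 years


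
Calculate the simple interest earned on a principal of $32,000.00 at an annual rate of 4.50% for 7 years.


Simple interest formula: I = P × r × t
I = $32,000.00 × 0.045 × 7
I = $10,080.00

I = P × r × t = $10,080.00


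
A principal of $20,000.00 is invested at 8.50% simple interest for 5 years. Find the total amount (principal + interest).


Total amount formula: A = P(1 + rt) = P + P·r·t
Interest: I = P × r × t = $20,000.00 × 0.085 × 5 = $8,500.00
A = P + I = $20,000.00 + $8,500.00 = $28,500.00

A = P + I = P(1 + rt) = $28,500.00


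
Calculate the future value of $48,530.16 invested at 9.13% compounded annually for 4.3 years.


Compound interest formula: A = P(1 + r/n)^(nt)
A = $48,530.16 × (1 + 0.0913/1)^(1 × 4.3)
Growth factor: (1 + 0.0913/1)^4.3 = 1.455995
A = $48,530.16 × 1.455995
A = $70,659.67

A = P(1 + r/n)^(nt) = $70,659.67


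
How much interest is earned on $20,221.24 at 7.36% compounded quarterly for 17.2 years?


Compound interest earned = final amount − principal.
A = P(1 + r/n)^(nt) = $20,221.24 × (1 + 0.0736/4)^(4 × 17.2) = $70,891.32
Interest = A − P = $70,891.32 − $20,221.24 = $50,670.08

Interest = A - P = $50,670.08


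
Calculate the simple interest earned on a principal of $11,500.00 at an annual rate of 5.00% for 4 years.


Simple interest formula: I = P × r × t
I = $11,500.00 × 0.05 × 4
I = $2,300.00

I = P × r × t = $2,300.00


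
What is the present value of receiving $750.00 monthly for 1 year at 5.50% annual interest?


Present value of an ordinary annuity: PV = PMT × (1 − (1 + r)^(−n)) / r
Monthly rate r = 0.055/12 ≈ 0.00458333, n = 12
PV = $750.00 × (1 − (1 + 0.055/12)^(−12)) / (0.055/12)
PV = $750.00 × 11.650017
PV = $8,737.51

PV = PMT × (1-(1+r)^(-n))/r = $8,737.51


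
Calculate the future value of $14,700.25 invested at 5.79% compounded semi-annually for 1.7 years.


Compound interest formula: A = P(1 + r/n)^(nt)
A = $14,700.25 × (1 + 0.0579/2)^(2 × 1.7)
Growth factor: (1 + 0.0579/2)^3.4 = 1.1018958
A = $14,700.25 × 1.1018958
A = $16,198.14

A = P(1 + r/n)^(nt) = $16,198.14


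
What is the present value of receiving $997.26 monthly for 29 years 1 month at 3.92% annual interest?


Present value of an ordinary annuity: PV = PMT × (1 − (1 + r)^(−n)) / r
Monthly rate r = 0.0392/12 ≈ 0.00326667, n = 349
PV = $997.26 × (1 − (1 + 0.0392/12)^(−349)) / (0.0392/12)
PV = $997.26 × 208.043125
PV = $207,473.09

PV = PMT × (1-(1+r)^(-n))/r = $207,473.09


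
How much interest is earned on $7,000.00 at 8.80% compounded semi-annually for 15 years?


Compound interest earned = final amount − principal.
A = P(1 + r/n)^(nt) = $7,000.00 × (1 + 0.088/2)^(2 × 15) = $25,474.93
Interest = A − P = $25,474.93 − $7,000.00 = $18,474.93

Interest = A - P = $18,474.93


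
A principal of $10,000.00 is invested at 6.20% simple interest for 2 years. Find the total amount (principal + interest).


Total amount formula: A = P(1 + rt) = P + P·r·t
Interest: I = P × r × t = $10,000.00 × 0.062 × 2 = $1,240.00
A = P + I = $10,000.00 + $1,240.00 = $11,240.00

A = P + I = P(1 + rt) = $11,240.00


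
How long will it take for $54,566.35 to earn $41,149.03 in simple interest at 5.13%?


Rearrange the simple interest formula for t:
I = P × r × t  ⇒  t = I / (P × r)
t = $41,149.03 / ($54,566.35 × 0.0513)
t = 14.7

t = I/(P×r) = 14.7 years


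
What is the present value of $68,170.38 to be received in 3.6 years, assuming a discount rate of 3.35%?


Present value formula: PV = FV / (1 + r)^t
PV = $68,170.38 / (1 + 0.0335)^3.6
PV = $68,170.38 / 1.1259464
PV = $60,544.96

PV = FV / (1 + r)^t = $60,544.96


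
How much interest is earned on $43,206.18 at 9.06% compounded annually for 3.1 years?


Compound interest earned = final amount − principal.
A = P(1 + r/n)^(nt) = $43,206.18 × (1 + 0.0906/1)^(1 × 3.1) = $56,533.89
Interest = A − P = $56,533.89 − $43,206.18 = $13,327.71

Interest = A - P = $13,327.71


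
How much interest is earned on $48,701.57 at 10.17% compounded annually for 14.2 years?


Compound interest earned = final amount − principal.
A = P(1 + r/n)^(nt) = $48,701.57 × (1 + 0.1017/1)^(1 × 14.2) = $192,682.61
Interest = A − P = $192,682.61 − $48,701.57 = $143,981.04

Interest = A - P = $143,981.04


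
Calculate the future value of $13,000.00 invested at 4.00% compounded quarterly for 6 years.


Compound interest formula: A = P(1 + r/n)^(nt)
A = $13,000.00 × (1 + 0.04/4)^(4 × 6)
Growth factor: (1 + 0.04/4)^24 = 1.2697346
A = $13,000.00 × 1.2697346
A = $16,506.55

A = P(1 + r/n)^(nt) = $16,506.55


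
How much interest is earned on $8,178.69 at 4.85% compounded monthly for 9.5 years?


Compound interest earned = final amount − principal.
A = P(1 + r/n)^(nt) = $8,178.69 × (1 + 0.0485/12)^(12 × 9.5) = $12,953.34
Interest = A − P = $12,953.34 − $8,178.69 = $4,774.65

Interest = A - P = $4,774.65


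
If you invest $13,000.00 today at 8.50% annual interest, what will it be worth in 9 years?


Future value formula: FV = PV × (1 + r)^t
FV = $13,000.00 × (1 + 0.085)^9
FV = $13,000.00 × 2.0838557
FV = $27,090.12

FV = PV × (1 + r)^t = $27,090.12


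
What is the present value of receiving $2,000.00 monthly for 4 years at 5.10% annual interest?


Present value of an ordinary annuity: PV = PMT × (1 − (1 + r)^(−n)) / r
Monthly rate r = 0.051/12 = 0.00425, n = 48
PV = $2,000.00 × (1 − (1 + 0.051/12)^(−48)) / (0.051/12)
PV = $2,000.00 × 43.337658
PV = $86,675.32

PV = PMT × (1-(1+r)^(-n))/r = $86,675.32


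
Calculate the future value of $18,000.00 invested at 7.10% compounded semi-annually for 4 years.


Compound interest formula: A = P(1 + r/n)^(nt)
A = $18,000.00 × (1 + 0.071/2)^(2 × 4)
Growth factor: (1 + 0.071/2)^8 = 1.3219068
A = $18,000.00 × 1.3219068
A = $23,794.32

A = P(1 + r/n)^(nt) = $23,794.32


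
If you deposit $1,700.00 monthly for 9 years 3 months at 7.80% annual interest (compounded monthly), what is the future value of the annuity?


Future value of an ordinary annuity: FV = PMT × ((1 + r)^n − 1) / r
Monthly rate r = 0.078/12 = 0.0065, n = 111
FV = $1,700.00 × ((1 + 0.078/12)^111 − 1) / (0.078/12)
FV = $1,700.00 × 161.956763
FV = $275,326.50

FV = PMT × ((1+r)^n - 1)/r = $275,326.50


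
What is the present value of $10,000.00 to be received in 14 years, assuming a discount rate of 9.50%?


Present value formula: PV = FV / (1 + r)^t
PV = $10,000.00 / (1 + 0.095)^14
PV = $10,000.00 / 3.562851
PV = $2,806.74

PV = FV / (1 + r)^t = $2,806.74


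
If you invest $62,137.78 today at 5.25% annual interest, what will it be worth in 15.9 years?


Future value formula: FV = PV × (1 + r)^t
FV = $62,137.78 × (1 + 0.0525)^15.9
FV = $62,137.78 × 2.25596035
FV = $140,180.37

FV = PV × (1 + r)^t = $140,180.37


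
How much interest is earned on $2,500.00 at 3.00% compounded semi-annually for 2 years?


Compound interest earned = final amount − principal.
A = P(1 + r/n)^(nt) = $2,500.00 × (1 + 0.03/2)^(2 × 2) = $2,653.41
Interest = A − P = $2,653.41 − $2,500.00 = $153.41

Interest = A - P = $153.41


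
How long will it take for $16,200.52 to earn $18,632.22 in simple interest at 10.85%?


Rearrange the simple interest formula for t:
I = P × r × t  ⇒  t = I / (P × r)
t = $18,632.22 / ($16,200.52 × 0.1085)
t = 10.6

t = I/(P×r) = 10.6 years


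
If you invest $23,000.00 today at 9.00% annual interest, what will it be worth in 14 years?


Future value formula: FV = PV × (1 + r)^t
FV = $23,000.00 × (1 + 0.09)^14
FV = $23,000.00 × 3.341727
FV = $76,859.72

FV = PV × (1 + r)^t = $76,859.72


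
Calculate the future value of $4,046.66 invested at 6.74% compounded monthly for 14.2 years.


Compound interest formula: A = P(1 + r/n)^(nt)
A = $4,046.66 × (1 + 0.0674/12)^(12 × 14.2)
Growth factor: (1 + 0.0674/12)^170.4 = 2.597118
A = $4,046.66 × 2.597118
A = $10,509.65

A = P(1 + r/n)^(nt) = $10,509.65


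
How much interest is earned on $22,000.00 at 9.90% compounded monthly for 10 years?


Compound interest earned = final amount − principal.
A = P(1 + r/n)^(nt) = $22,000.00 × (1 + 0.099/12)^(12 × 10) = $58,967.18
Interest = A − P = $58,967.18 − $22,000.00 = $36,967.18

Interest = A - P = $36,967.18


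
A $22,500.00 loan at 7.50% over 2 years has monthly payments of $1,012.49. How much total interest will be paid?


Total paid over the life of the loan = PMT × n.
Total paid = $1,012.49 × 24 = $24,299.76
Total interest = total paid − principal = $24,299.76 − $22,500.00 = $1,799.76

Total interest = (PMT × n) - PV = $1,799.76


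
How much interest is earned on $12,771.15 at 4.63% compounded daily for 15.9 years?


Compound interest earned = final amount − principal.
A = P(1 + r/n)^(nt) = $12,771.15 × (1 + 0.0463/365)^(365 × 15.9) = $26,663.94
Interest = A − P = $26,663.94 − $12,771.15 = $13,892.79

Interest = A - P = $13,892.79


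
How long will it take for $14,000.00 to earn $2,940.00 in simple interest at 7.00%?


Rearrange the simple interest formula for t:
I = P × r × t  ⇒  t = I / (P × r)
t = $2,940.00 / ($14,000.00 × 0.07)
t = 3

t = I/(P×r) = 3 years


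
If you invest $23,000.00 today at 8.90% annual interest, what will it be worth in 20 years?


Future value formula: FV = PV × (1 + r)^t
FV = $23,000.00 × (1 + 0.089)^20
FV = $23,000.00 × 5.5024689
FV = $126,556.78

FV = PV × (1 + r)^t = $126,556.78


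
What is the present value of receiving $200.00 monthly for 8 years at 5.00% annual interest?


Present value of an ordinary annuity: PV = PMT × (1 − (1 + r)^(−n)) / r
Monthly rate r = 0.05/12 ≈ 0.00416667, n = 96
PV = $200.00 × (1 − (1 + 0.05/12)^(−96)) / (0.05/12)
PV = $200.00 × 78.989441
PV = $15,797.89

PV = PMT × (1-(1+r)^(-n))/r = $15,797.89


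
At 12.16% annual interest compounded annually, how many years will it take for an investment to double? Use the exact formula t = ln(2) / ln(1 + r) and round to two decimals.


Doubling condition: (1 + r)^t = 2
Take ln of both sides: t × ln(1 + r) = ln(2)
t = ln(2) / ln(1 + r)
t = 0.693147 / 0.114756
t = 6.04

t = ln(2) / ln(1 + r) = 6.04 years


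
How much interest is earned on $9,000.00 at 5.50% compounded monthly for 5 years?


Compound interest earned = final amount − principal.
A = P(1 + r/n)^(nt) = $9,000.00 × (1 + 0.055/12)^(12 × 5) = $11,841.33
Interest = A − P = $11,841.33 − $9,000.00 = $2,841.33

Interest = A - P = $2,841.33


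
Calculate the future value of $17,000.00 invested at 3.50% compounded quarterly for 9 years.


Compound interest formula: A = P(1 + r/n)^(nt)
A = $17,000.00 × (1 + 0.035/4)^(4 × 9)
Growth factor: (1 + 0.035/4)^36 = 1.368383
A = $17,000.00 × 1.368383
A = $23,262.51

A = P(1 + r/n)^(nt) = $23,262.51


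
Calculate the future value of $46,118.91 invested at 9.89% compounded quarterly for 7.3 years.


Compound interest formula: A = P(1 + r/n)^(nt)
A = $46,118.91 × (1 + 0.0989/4)^(4 × 7.3)
Growth factor: (1 + 0.0989/4)^29.2 = 2.0404882
A = $46,118.91 × 2.0404882
A = $94,105.09

A = P(1 + r/n)^(nt) = $94,105.09


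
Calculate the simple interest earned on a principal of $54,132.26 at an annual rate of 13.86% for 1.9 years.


Simple interest formula: I = P × r × t
I = $54,132.26 × 0.1386 × 1.9
I = $14,255.19

I = P × r × t = $14,255.19


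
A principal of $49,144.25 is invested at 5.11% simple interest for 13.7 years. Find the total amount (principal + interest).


Total amount formula: A = P(1 + rt) = P + P·r·t
Interest: I = P × r × t = $49,144.25 × 0.0511 × 13.7 = $34,404.42
A = P + I = $49,144.25 + $34,404.42 = $83,548.67

A = P + I = P(1 + rt) = $83,548.67


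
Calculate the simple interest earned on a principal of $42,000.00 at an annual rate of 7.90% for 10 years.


Simple interest formula: I = P × r × t
I = $42,000.00 × 0.079 × 10
I = $33,180.00

I = P × r × t = $33,180.00


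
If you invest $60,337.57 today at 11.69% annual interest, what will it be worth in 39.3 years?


Future value formula: FV = PV × (1 + r)^t
FV = $60,337.57 × (1 + 0.1169)^39.3
FV = $60,337.57 × 77.083537
FV = $4,651,033.31

FV = PV × (1 + r)^t = $4,651,033.31


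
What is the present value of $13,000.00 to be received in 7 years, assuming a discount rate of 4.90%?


Present value formula: PV = FV / (1 + r)^t
PV = $13,000.00 / (1 + 0.049)^7
PV = $13,000.00 / 1.397747
PV = $9,300.68

PV = FV / (1 + r)^t = $9,300.68


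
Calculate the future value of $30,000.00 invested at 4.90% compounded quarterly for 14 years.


Compound interest formula: A = P(1 + r/n)^(nt)
A = $30,000.00 × (1 + 0.049/4)^(4 × 14)
Growth factor: (1 + 0.049/4)^56 = 1.9774977
A = $30,000.00 × 1.9774977
A = $59,324.93

A = P(1 + r/n)^(nt) = $59,324.93


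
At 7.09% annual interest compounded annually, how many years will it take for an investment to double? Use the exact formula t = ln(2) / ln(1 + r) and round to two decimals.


Doubling condition: (1 + r)^t = 2
Take ln of both sides: t × ln(1 + r) = ln(2)
t = ln(2) / ln(1 + r)
t = 0.693147 / 0.068499
t = 10.12

t = ln(2) / ln(1 + r) = 10.12 years


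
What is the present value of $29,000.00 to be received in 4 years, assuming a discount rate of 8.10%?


Present value formula: PV = FV / (1 + r)^t
PV = $29,000.00 / (1 + 0.081)^4
PV = $29,000.00 / 1.365535
PV = $21,237.10

PV = FV / (1 + r)^t = $21,237.10


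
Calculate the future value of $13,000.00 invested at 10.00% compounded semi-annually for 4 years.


Compound interest formula: A = P(1 + r/n)^(nt)
A = $13,000.00 × (1 + 0.1/2)^(2 × 4)
Growth factor: (1 + 0.1/2)^8 = 1.4774554
A = $13,000.00 × 1.4774554
A = $19,206.92

A = P(1 + r/n)^(nt) = $19,206.92


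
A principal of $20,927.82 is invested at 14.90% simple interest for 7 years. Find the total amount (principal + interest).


Total amount formula: A = P(1 + rt) = P + P·r·t
Interest: I = P × r × t = $20,927.82 × 0.149 × 7 = $21,827.72
A = P + I = $20,927.82 + $21,827.72 = $42,755.54

A = P + I = P(1 + rt) = $42,755.54


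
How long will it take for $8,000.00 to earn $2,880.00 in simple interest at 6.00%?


Rearrange the simple interest formula for t:
I = P × r × t  ⇒  t = I / (P × r)
t = $2,880.00 / ($8,000.00 × 0.06)
t = 6

t = I/(P×r) = 6 years


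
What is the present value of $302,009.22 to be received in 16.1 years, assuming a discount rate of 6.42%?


Present value formula: PV = FV / (1 + r)^t
PV = $302,009.22 / (1 + 0.0642)^16.1
PV = $302,009.22 / 2.7231678
PV = $110,903.64

PV = FV / (1 + r)^t = $110,903.64


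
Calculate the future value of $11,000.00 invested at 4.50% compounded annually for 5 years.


Compound interest formula: A = P(1 + r/n)^(nt)
A = $11,000.00 × (1 + 0.045/1)^(1 × 5)
Growth factor: (1 + 0.045/1)^5 = 1.246182
A = $11,000.00 × 1.246182
A = $13,708.00

A = P(1 + r/n)^(nt) = $13,708.00


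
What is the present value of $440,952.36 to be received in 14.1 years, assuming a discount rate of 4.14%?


Present value formula: PV = FV / (1 + r)^t
PV = $440,952.36 / (1 + 0.0414)^14.1
PV = $440,952.36 / 1.7717718
PV = $248,876.50

PV = FV / (1 + r)^t = $248,876.50


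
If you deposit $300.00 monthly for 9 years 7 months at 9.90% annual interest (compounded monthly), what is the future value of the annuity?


Future value of an ordinary annuity: FV = PMT × ((1 + r)^n − 1) / r
Monthly rate r = 0.099/12 = 0.00825, n = 115
FV = $300.00 × ((1 + 0.099/12)^115 − 1) / (0.099/12)
FV = $300.00 × 190.599703
FV = $57,179.91

FV = PMT × ((1+r)^n - 1)/r = $57,179.91


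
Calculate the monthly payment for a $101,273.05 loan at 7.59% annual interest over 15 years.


Loan payment formula: PMT = PV × r / (1 − (1 + r)^(−n))
Monthly rate r = 0.0759/12 = 0.006325, n = 180 months
Denominator: 1 − (1 + 0.0759/12)^(−180) = 0.678550
PMT = $101,273.05 × (0.0759/12) / 0.678550
PMT = $944.00 per month

PMT = PV × r / (1-(1+r)^(-n)) = $944.00/month


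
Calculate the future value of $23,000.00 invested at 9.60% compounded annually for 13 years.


Compound interest formula: A = P(1 + r/n)^(nt)
A = $23,000.00 × (1 + 0.096/1)^(1 × 13)
Growth factor: (1 + 0.096/1)^13 = 3.2925866
A = $23,000.00 × 3.2925866
A = $75,729.49

A = P(1 + r/n)^(nt) = $75,729.49


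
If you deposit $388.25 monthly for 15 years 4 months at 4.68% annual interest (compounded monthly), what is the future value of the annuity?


Future value of an ordinary annuity: FV = PMT × ((1 + r)^n − 1) / r
Monthly rate r = 0.0468/12 = 0.0039, n = 184
FV = $388.25 × ((1 + 0.0468/12)^184 − 1) / (0.0468/12)
FV = $388.25 × 268.371794
FV = $104,195.35

FV = PMT × ((1+r)^n - 1)/r = $104,195.35


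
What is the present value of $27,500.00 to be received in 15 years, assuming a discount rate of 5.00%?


Present value formula: PV = FV / (1 + r)^t
PV = $27,500.00 / (1 + 0.05)^15
PV = $27,500.00 / 2.078928
PV = $13,227.97

PV = FV / (1 + r)^t = $13,227.97


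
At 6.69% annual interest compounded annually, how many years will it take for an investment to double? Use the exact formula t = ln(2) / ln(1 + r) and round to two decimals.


Doubling condition: (1 + r)^t = 2
Take ln of both sides: t × ln(1 + r) = ln(2)
t = ln(2) / ln(1 + r)
t = 0.693147 / 0.064757
t = 10.70

t = ln(2) / ln(1 + r) = 10.70 years


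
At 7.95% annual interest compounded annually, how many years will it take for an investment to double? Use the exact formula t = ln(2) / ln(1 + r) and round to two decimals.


Doubling condition: (1 + r)^t = 2
Take ln of both sides: t × ln(1 + r) = ln(2)
t = ln(2) / ln(1 + r)
t = 0.693147 / 0.076498
t = 9.06

t = ln(2) / ln(1 + r) = 9.06 years


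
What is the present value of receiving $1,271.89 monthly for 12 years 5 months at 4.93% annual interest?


Present value of an ordinary annuity: PV = PMT × (1 − (1 + r)^(−n)) / r
Monthly rate r = 0.0493/12 ≈ 0.00410833, n = 149
PV = $1,271.89 × (1 − (1 + 0.0493/12)^(−149)) / (0.0493/12)
PV = $1,271.89 × 111.269264
PV = $141,522.26

PV = PMT × (1-(1+r)^(-n))/r = $141,522.26


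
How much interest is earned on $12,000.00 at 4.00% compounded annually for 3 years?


Compound interest earned = final amount − principal.
A = P(1 + r/n)^(nt) = $12,000.00 × (1 + 0.04/1)^(1 × 3) = $13,498.37
Interest = A − P = $13,498.37 − $12,000.00 = $1,498.37

Interest = A - P = $1,498.37


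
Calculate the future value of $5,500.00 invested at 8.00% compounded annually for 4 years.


Compound interest formula: A = P(1 + r/n)^(nt)
A = $5,500.00 × (1 + 0.08/1)^(1 × 4)
Growth factor: (1 + 0.08/1)^4 = 1.360489
A = $5,500.00 × 1.360489
A = $7,482.69

A = P(1 + r/n)^(nt) = $7,482.69


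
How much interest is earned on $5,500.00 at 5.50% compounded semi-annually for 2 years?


Compound interest earned = final amount − principal.
A = P(1 + r/n)^(nt) = $5,500.00 × (1 + 0.055/2)^(2 × 2) = $6,130.42
Interest = A − P = $6,130.42 − $5,500.00 = $630.42

Interest = A - P = $630.42


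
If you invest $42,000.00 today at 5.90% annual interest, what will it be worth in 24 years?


Future value formula: FV = PV × (1 + r)^t
FV = $42,000.00 × (1 + 0.059)^24
FV = $42,000.00 × 3.9582484
FV = $166,246.43

FV = PV × (1 + r)^t = $166,246.43


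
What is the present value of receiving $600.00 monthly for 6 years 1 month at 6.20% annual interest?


Present value of an ordinary annuity: PV = PMT × (1 − (1 + r)^(−n)) / r
Monthly rate r = 0.062/12 ≈ 0.00516667, n = 73
PV = $600.00 × (1 − (1 + 0.062/12)^(−73)) / (0.062/12)
PV = $600.00 × 60.683612
PV = $36,410.17

PV = PMT × (1-(1+r)^(-n))/r = $36,410.17


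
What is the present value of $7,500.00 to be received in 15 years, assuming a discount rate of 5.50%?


Present value formula: PV = FV / (1 + r)^t
PV = $7,500.00 / (1 + 0.055)^15
PV = $7,500.00 / 2.232476
PV = $3,359.50

PV = FV / (1 + r)^t = $3,359.50


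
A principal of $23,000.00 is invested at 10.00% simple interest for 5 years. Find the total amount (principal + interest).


Total amount formula: A = P(1 + rt) = P + P·r·t
Interest: I = P × r × t = $23,000.00 × 0.1 × 5 = $11,500.00
A = P + I = $23,000.00 + $11,500.00 = $34,500.00

A = P + I = P(1 + rt) = $34,500.00


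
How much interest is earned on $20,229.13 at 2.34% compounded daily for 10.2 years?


Compound interest earned = final amount − principal.
A = P(1 + r/n)^(nt) = $20,229.13 × (1 + 0.0234/365)^(365 × 10.2) = $25,682.14
Interest = A − P = $25,682.14 − $20,229.13 = $5,453.01

Interest = A - P = $5,453.01


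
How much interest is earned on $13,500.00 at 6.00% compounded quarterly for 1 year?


Compound interest earned = final amount − principal.
A = P(1 + r/n)^(nt) = $13,500.00 × (1 + 0.06/4)^(4 × 1) = $14,328.41
Interest = A − P = $14,328.41 − $13,500.00 = $828.41

Interest = A - P = $828.41


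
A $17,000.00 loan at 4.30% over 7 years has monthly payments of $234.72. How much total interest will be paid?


Total paid over the life of the loan = PMT × n.
Total paid = $234.72 × 84 = $19,716.48
Total interest = total paid − principal = $19,716.48 − $17,000.00 = $2,716.48

Total interest = (PMT × n) - PV = $2,716.48


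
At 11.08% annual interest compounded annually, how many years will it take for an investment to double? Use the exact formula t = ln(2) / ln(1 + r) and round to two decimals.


Doubling condition: (1 + r)^t = 2
Take ln of both sides: t × ln(1 + r) = ln(2)
t = ln(2) / ln(1 + r)
t = 0.693147 / 0.105080
t = 6.60

t = ln(2) / ln(1 + r) = 6.60 years


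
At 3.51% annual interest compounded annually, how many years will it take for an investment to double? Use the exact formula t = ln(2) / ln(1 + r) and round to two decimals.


Doubling condition: (1 + r)^t = 2
Take ln of both sides: t × ln(1 + r) = ln(2)
t = ln(2) / ln(1 + r)
t = 0.693147 / 0.034498
t = 20.09

t = ln(2) / ln(1 + r) = 20.09 years


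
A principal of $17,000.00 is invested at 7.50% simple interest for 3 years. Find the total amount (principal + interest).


Total amount formula: A = P(1 + rt) = P + P·r·t
Interest: I = P × r × t = $17,000.00 × 0.075 × 3 = $3,825.00
A = P + I = $17,000.00 + $3,825.00 = $20,825.00

A = P + I = P(1 + rt) = $20,825.00


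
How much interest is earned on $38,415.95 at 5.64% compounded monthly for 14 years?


Compound interest earned = final amount − principal.
A = P(1 + r/n)^(nt) = $38,415.95 × (1 + 0.0564/12)^(12 × 14) = $84,455.35
Interest = A − P = $84,455.35 − $38,415.95 = $46,039.40

Interest = A - P = $46,039.40


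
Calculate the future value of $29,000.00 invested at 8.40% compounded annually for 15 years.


Compound interest formula: A = P(1 + r/n)^(nt)
A = $29,000.00 × (1 + 0.084/1)^(1 × 15)
Growth factor: (1 + 0.084/1)^15 = 3.3530439
A = $29,000.00 × 3.3530439
A = $97,238.27

A = P(1 + r/n)^(nt) = $97,238.27


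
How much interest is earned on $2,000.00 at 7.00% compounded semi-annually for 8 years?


Compound interest earned = final amount − principal.
A = P(1 + r/n)^(nt) = $2,000.00 × (1 + 0.07/2)^(2 × 8) = $3,467.97
Interest = A − P = $3,467.97 − $2,000.00 = $1,467.97

Interest = A - P = $1,467.97


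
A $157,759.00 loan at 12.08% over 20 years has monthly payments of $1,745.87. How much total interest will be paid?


Total paid over the life of the loan = PMT × n.
Total paid = $1,745.87 × 240 = $419,008.80
Total interest = total paid − principal = $419,008.80 − $157,759.00 = $261,249.80

Total interest = (PMT × n) - PV = $261,249.80


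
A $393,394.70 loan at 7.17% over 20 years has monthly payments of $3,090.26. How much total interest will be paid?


Total paid over the life of the loan = PMT × n.
Total paid = $3,090.26 × 240 = $741,662.40
Total interest = total paid − principal = $741,662.40 − $393,394.70 = $348,267.70

Total interest = (PMT × n) - PV = $348,267.70


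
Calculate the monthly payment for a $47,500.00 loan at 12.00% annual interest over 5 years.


Loan payment formula: PMT = PV × r / (1 − (1 + r)^(−n))
Monthly rate r = 0.12/12 = 0.01, n = 60 months
Denominator: 1 − (1 + 0.12/12)^(−60) = 0.449550
PMT = $47,500.00 × (0.12/12) / 0.449550
PMT = $1,056.61 per month

PMT = PV × r / (1-(1+r)^(-n)) = $1,056.61/month


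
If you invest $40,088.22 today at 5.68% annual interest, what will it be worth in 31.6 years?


Future value formula: FV = PV × (1 + r)^t
FV = $40,088.22 × (1 + 0.0568)^31.6
FV = $40,088.22 × 5.7302375
FV = $229,715.02

FV = PV × (1 + r)^t = $229,715.02


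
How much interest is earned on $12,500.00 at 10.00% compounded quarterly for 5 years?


Compound interest earned = final amount − principal.
A = P(1 + r/n)^(nt) = $12,500.00 × (1 + 0.1/4)^(4 × 5) = $20,482.71
Interest = A − P = $20,482.71 − $12,500.00 = $7,982.71

Interest = A - P = $7,982.71


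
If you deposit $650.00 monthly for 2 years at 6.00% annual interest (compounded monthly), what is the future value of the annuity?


Future value of an ordinary annuity: FV = PMT × ((1 + r)^n − 1) / r
Monthly rate r = 0.06/12 = 0.005, n = 24
FV = $650.00 × ((1 + 0.06/12)^24 − 1) / (0.06/12)
FV = $650.00 × 25.431955
FV = $16,530.77

FV = PMT × ((1+r)^n - 1)/r = $16,530.77


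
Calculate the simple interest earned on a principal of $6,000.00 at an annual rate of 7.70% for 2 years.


Simple interest formula: I = P × r × t
I = $6,000.00 × 0.077 × 2
I = $924.00

I = P × r × t = $924.00


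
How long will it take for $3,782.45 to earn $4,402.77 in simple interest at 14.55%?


Rearrange the simple interest formula for t:
I = P × r × t  ⇒  t = I / (P × r)
t = $4,402.77 / ($3,782.45 × 0.1455)
t = 8

t = I/(P×r) = 8 years


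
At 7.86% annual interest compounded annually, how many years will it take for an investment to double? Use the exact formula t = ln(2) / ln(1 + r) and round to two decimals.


Doubling condition: (1 + r)^t = 2
Take ln of both sides: t × ln(1 + r) = ln(2)
t = ln(2) / ln(1 + r)
t = 0.693147 / 0.075664
t = 9.16

t = ln(2) / ln(1 + r) = 9.16 years


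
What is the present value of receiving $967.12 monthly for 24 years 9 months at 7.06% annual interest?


Present value of an ordinary annuity: PV = PMT × (1 − (1 + r)^(−n)) / r
Monthly rate r = 0.0706/12 ≈ 0.00588333, n = 297
PV = $967.12 × (1 − (1 + 0.0706/12)^(−297)) / (0.0706/12)
PV = $967.12 × 140.204629
PV = $135,594.70

PV = PMT × (1-(1+r)^(-n))/r = $135,594.70


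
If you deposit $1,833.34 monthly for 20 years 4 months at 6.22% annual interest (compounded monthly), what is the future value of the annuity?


Future value of an ordinary annuity: FV = PMT × ((1 + r)^n − 1) / r
Monthly rate r = 0.0622/12 ≈ 0.00518333, n = 244
FV = $1,833.34 × ((1 + 0.0622/12)^244 − 1) / (0.0622/12)
FV = $1,833.34 × 488.217982
FV = $895,069.56

FV = PMT × ((1+r)^n - 1)/r = $895,069.56


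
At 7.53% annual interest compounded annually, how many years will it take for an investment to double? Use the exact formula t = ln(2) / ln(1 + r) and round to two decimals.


Doubling condition: (1 + r)^t = 2
Take ln of both sides: t × ln(1 + r) = ln(2)
t = ln(2) / ln(1 + r)
t = 0.693147 / 0.072600
t = 9.55

t = ln(2) / ln(1 + r) = 9.55 years


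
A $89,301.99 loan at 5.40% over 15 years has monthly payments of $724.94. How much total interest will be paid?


Total paid over the life of the loan = PMT × n.
Total paid = $724.94 × 180 = $130,489.20
Total interest = total paid − principal = $130,489.20 − $89,301.99 = $41,187.21

Total interest = (PMT × n) - PV = $41,187.21


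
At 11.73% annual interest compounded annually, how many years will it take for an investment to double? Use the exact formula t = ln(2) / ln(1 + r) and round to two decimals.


Doubling condition: (1 + r)^t = 2
Take ln of both sides: t × ln(1 + r) = ln(2)
t = ln(2) / ln(1 + r)
t = 0.693147 / 0.110915
t = 6.25

t = ln(2) / ln(1 + r) = 6.25 years


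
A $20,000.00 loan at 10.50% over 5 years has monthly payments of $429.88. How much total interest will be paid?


Total paid over the life of the loan = PMT × n.
Total paid = $429.88 × 60 = $25,792.80
Total interest = total paid − principal = $25,792.80 − $20,000.00 = $5,792.80

Total interest = (PMT × n) - PV = $5,792.80


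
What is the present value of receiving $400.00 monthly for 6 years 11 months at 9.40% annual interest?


Present value of an ordinary annuity: PV = PMT × (1 − (1 + r)^(−n)) / r
Monthly rate r = 0.094/12 ≈ 0.00783333, n = 83
PV = $400.00 × (1 − (1 + 0.094/12)^(−83)) / (0.094/12)
PV = $400.00 × 60.857526
PV = $24,343.01

PV = PMT × (1-(1+r)^(-n))/r = $24,343.01


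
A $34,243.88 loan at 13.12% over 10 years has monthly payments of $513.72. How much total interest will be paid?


Total paid over the life of the loan = PMT × n.
Total paid = $513.72 × 120 = $61,646.40
Total interest = total paid − principal = $61,646.40 − $34,243.88 = $27,402.52

Total interest = (PMT × n) - PV = $27,402.52


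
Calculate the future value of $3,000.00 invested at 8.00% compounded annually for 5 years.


Compound interest formula: A = P(1 + r/n)^(nt)
A = $3,000.00 × (1 + 0.08/1)^(1 × 5)
Growth factor: (1 + 0.08/1)^5 = 1.469328
A = $3,000.00 × 1.469328
A = $4,407.98

A = P(1 + r/n)^(nt) = $4,407.98


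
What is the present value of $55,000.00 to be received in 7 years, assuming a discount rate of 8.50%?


Present value formula: PV = FV / (1 + r)^t
PV = $55,000.00 / (1 + 0.085)^7
PV = $55,000.00 / 1.770142
PV = $31,070.95

PV = FV / (1 + r)^t = $31,070.95


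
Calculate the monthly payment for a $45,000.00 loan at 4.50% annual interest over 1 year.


Loan payment formula: PMT = PV × r / (1 − (1 + r)^(−n))
Monthly rate r = 0.045/12 = 0.00375, n = 12 months
Denominator: 1 − (1 + 0.045/12)^(−12) = 0.0439221
PMT = $45,000.00 × (0.045/12) / 0.0439221
PMT = $3,842.03 per month

PMT = PV × r / (1-(1+r)^(-n)) = $3,842.03/month


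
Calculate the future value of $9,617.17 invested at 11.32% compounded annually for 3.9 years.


Compound interest formula: A = P(1 + r/n)^(nt)
A = $9,617.17 × (1 + 0.1132/1)^(1 × 3.9)
Growth factor: (1 + 0.1132/1)^3.9 = 1.51927178
A = $9,617.17 × 1.51927178
A = $14,611.09

A = P(1 + r/n)^(nt) = $14,611.09


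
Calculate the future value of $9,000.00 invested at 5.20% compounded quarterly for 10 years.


Compound interest formula: A = P(1 + r/n)^(nt)
A = $9,000.00 × (1 + 0.052/4)^(4 × 10)
Growth factor: (1 + 0.052/4)^40 = 1.676401
A = $9,000.00 × 1.676401
A = $15,087.61

A = P(1 + r/n)^(nt) = $15,087.61


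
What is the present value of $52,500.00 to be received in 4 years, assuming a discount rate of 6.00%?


Present value formula: PV = FV / (1 + r)^t
PV = $52,500.00 / (1 + 0.06)^4
PV = $52,500.00 / 1.262477
PV = $41,584.92

PV = FV / (1 + r)^t = $41,584.92


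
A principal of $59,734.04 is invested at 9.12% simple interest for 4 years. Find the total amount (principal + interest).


Total amount formula: A = P(1 + rt) = P + P·r·t
Interest: I = P × r × t = $59,734.04 × 0.0912 × 4 = $21,790.98
A = P + I = $59,734.04 + $21,790.98 = $81,525.02

A = P + I = P(1 + rt) = $81,525.02


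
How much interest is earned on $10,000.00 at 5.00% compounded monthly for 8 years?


Compound interest earned = final amount − principal.
A = P(1 + r/n)^(nt) = $10,000.00 × (1 + 0.05/12)^(12 × 8) = $14,905.85
Interest = A − P = $14,905.85 − $10,000.00 = $4,905.85

Interest = A - P = $4,905.85


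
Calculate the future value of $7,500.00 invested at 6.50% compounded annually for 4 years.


Compound interest formula: A = P(1 + r/n)^(nt)
A = $7,500.00 × (1 + 0.065/1)^(1 × 4)
Growth factor: (1 + 0.065/1)^4 = 1.2864664
A = $7,500.00 × 1.2864664
A = $9,648.50

A = P(1 + r/n)^(nt) = $9,648.50


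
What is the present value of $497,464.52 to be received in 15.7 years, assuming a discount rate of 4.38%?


Present value formula: PV = FV / (1 + r)^t
PV = $497,464.52 / (1 + 0.0438)^15.7
PV = $497,464.52 / 1.96015986
PV = $253,787.73

PV = FV / (1 + r)^t = $253,787.73


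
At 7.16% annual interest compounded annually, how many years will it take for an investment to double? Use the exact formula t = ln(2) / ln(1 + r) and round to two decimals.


Doubling condition: (1 + r)^t = 2
Take ln of both sides: t × ln(1 + r) = ln(2)
t = ln(2) / ln(1 + r)
t = 0.693147 / 0.069153
t = 10.02

t = ln(2) / ln(1 + r) = 10.02 years


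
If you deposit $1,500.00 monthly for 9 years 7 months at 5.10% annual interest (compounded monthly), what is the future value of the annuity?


Future value of an ordinary annuity: FV = PMT × ((1 + r)^n − 1) / r
Monthly rate r = 0.051/12 = 0.00425, n = 115
FV = $1,500.00 × ((1 + 0.051/12)^115 − 1) / (0.051/12)
FV = $1,500.00 × 147.903426
FV = $221,855.14

FV = PMT × ((1+r)^n - 1)/r = $221,855.14


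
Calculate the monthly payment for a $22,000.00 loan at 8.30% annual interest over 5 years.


Loan payment formula: PMT = PV × r / (1 − (1 + r)^(−n))
Monthly rate r = 0.083/12 ≈ 0.00691667, n = 60 months
Denominator: 1 − (1 + 0.083/12)^(−60) = 0.338716
PMT = $22,000.00 × (0.083/12) / 0.338716
PMT = $449.25 per month

PMT = PV × r / (1-(1+r)^(-n)) = $449.25/month


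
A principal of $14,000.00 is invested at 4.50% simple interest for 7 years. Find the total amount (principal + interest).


Total amount formula: A = P(1 + rt) = P + P·r·t
Interest: I = P × r × t = $14,000.00 × 0.045 × 7 = $4,410.00
A = P + I = $14,000.00 + $4,410.00 = $18,410.00

A = P + I = P(1 + rt) = $18,410.00


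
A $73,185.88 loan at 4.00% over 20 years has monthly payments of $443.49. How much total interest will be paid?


Total paid over the life of the loan = PMT × n.
Total paid = $443.49 × 240 = $106,437.60
Total interest = total paid − principal = $106,437.60 − $73,185.88 = $33,251.72

Total interest = (PMT × n) - PV = $33,251.72


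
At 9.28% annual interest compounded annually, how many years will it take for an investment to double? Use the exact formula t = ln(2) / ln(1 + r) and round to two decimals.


Doubling condition: (1 + r)^t = 2
Take ln of both sides: t × ln(1 + r) = ln(2)
t = ln(2) / ln(1 + r)
t = 0.693147 / 0.088743
t = 7.81

t = ln(2) / ln(1 + r) = 7.81 years


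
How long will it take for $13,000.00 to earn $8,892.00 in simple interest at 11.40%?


Rearrange the simple interest formula for t:
I = P × r × t  ⇒  t = I / (P × r)
t = $8,892.00 / ($13,000.00 × 0.114)
t = 6

t = I/(P×r) = 6 years


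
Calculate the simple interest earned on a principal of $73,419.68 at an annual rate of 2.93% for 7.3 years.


Simple interest formula: I = P × r × t
I = $73,419.68 × 0.0293 × 7.3
I = $15,703.74

I = P × r × t = $15,703.74


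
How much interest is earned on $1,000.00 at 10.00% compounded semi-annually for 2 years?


Compound interest earned = final amount − principal.
A = P(1 + r/n)^(nt) = $1,000.00 × (1 + 0.1/2)^(2 × 2) = $1,215.51
Interest = A − P = $1,215.51 − $1,000.00 = $215.51

Interest = A - P = $215.51


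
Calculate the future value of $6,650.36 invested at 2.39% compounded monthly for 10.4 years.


Compound interest formula: A = P(1 + r/n)^(nt)
A = $6,650.36 × (1 + 0.0239/12)^(12 × 10.4)
Growth factor: (1 + 0.0239/12)^124.8 = 1.281861
A = $6,650.36 × 1.281861
A = $8,524.84

A = P(1 + r/n)^(nt) = $8,524.84
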